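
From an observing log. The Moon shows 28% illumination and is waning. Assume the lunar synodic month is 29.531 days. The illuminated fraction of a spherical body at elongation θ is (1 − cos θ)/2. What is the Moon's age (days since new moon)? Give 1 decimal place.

cos θ = 1 − 2f = 0.440, giving a principal value of 63.9°.
Waning ⇒ past full, so θ = 360° − 63.9° = 296.1°.
At 360°/29.531 d per day, 296.1° corresponds to 24.29 days.

24.3 days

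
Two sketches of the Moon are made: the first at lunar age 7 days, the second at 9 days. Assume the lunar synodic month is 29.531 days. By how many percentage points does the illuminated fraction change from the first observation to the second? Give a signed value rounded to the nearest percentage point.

θ₁ = 360° × 7/29.531 = 85.3°, f₁ = (1 − cos θ₁)/2 = 0.459.
θ₂ = 360° × 9/29.531 = 109.7°, f₂ = (1 − cos θ₂)/2 = 0.669.
Change = f₂ − f₁ = +0.209 → +21 percentage points.

+21 pp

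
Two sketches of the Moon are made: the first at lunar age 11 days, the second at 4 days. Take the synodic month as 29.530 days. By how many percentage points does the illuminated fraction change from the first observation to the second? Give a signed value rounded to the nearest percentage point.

-68 percentage points

First observation: θ = 360°·11/29.530 = 134.1°, so f = 0.848.
Second observation: θ = 48.8°, f = 0.170.
Δf = 0.170 − 0.848 = -0.678, i.e. -68 pp.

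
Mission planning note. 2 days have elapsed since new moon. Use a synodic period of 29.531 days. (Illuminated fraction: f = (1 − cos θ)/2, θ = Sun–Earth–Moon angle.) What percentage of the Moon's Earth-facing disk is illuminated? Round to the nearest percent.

Elongation θ = 360° × 2/29.531 ≈ 24.4°.
Illuminated fraction = (1 − cos 24.4°)/2 = (1 − 0.911)/2 ≈ 0.045, so 4%.

4%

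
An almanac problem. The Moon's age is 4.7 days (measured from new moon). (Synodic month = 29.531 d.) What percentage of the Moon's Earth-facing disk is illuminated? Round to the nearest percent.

23%

Elongation θ = 360° × 4.7/29.531 ≈ 57.3°.
Illuminated fraction = (1 − cos 57.3°)/2 = (1 − 0.540)/2 ≈ 0.230, so 23%.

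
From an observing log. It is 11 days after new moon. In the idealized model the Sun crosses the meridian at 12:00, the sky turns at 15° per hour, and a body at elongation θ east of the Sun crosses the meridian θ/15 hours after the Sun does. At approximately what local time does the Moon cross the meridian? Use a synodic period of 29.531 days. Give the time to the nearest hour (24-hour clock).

Phase angle: θ = 360°·(11 d)/(29.531 d) = 134.1°.
Delay after the Sun = 134.1° / (15°/h) ≈ 8.94 h.
12:00 + 8.94 h ≈ 20:56 → 21:00 to the nearest hour.

21:00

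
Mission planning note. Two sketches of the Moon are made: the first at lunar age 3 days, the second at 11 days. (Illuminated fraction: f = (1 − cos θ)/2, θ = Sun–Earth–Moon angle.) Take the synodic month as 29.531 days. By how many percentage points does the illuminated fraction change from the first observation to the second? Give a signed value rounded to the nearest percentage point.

+75 percentage points

θ₁ = 360° × 3/29.531 = 36.6°, f₁ = (1 − cos θ₁)/2 = 0.098.
θ₂ = 360° × 11/29.531 = 134.1°, f₂ = (1 − cos θ₂)/2 = 0.848.
Change = f₂ − f₁ = +0.749 → +75 percentage points.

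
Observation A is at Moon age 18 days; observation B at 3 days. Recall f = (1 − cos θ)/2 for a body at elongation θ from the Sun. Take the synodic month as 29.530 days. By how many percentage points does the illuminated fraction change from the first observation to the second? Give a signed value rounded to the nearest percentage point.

θ₁ = 360° × 18/29.530 = 219.4°, f₁ = (1 − cos θ₁)/2 = 0.886.
θ₂ = 360° × 3/29.530 = 36.6°, f₂ = (1 − cos θ₂)/2 = 0.098.
Change = f₂ − f₁ = -0.788 → -79 percentage points.

-79 percentage points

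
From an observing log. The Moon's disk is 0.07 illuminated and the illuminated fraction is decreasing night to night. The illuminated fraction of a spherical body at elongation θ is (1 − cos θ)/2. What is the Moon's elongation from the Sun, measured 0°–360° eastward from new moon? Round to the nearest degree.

329°

cos θ = 1 − 2f = 0.860, giving a principal value of 30.7°.
Since the Moon is past full (waning), take the reflex angle: θ = 360° − 30.7° = 329.3°.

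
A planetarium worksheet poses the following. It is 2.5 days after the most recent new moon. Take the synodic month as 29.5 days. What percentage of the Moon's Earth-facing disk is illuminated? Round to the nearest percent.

7%

Phase angle: θ = 360°·(2.5 d)/(29.5 d) = 30.5°.
Illuminated fraction = (1 − cos 30.5°)/2 = (1 − 0.862)/2 ≈ 0.069, so 7%.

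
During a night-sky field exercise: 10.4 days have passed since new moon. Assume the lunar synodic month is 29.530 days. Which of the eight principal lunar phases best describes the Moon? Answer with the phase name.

waxing gibbous

θ ≈ 360° × 10.4/29.530 = 127°, which falls in the waxing gibbous sector.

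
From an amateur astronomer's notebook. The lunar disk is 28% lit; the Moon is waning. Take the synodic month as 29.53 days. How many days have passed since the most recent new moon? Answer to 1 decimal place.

24.3 days

Invert f = (1 − cos θ)/2 to get cos θ = 1 − 2(0.28) = 0.440, hence θ₀ = arccos 0.440 = 63.9°.
Since the Moon is past full (waning), take the reflex angle: θ = 360° − 63.9° = 296.1°.
At 360°/29.53 d per day, 296.1° corresponds to 24.29 days.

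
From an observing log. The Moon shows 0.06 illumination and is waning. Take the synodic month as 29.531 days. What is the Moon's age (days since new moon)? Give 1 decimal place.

27.2 days

Invert f = (1 − cos θ)/2 to get cos θ = 1 − 2(0.06) = 0.880, hence θ₀ = arccos 0.880 = 28.4°.
Waning ⇒ past full, so θ = 360° − 28.4° = 331.6°.
Age = 29.531 × 331.6°/360° ≈ 27.20 days.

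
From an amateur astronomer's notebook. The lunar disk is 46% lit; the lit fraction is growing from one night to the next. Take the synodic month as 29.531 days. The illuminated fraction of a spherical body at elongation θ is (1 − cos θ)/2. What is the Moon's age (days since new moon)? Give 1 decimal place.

7.0 days

From f = (1 − cos θ)/2: cos θ = 1 − 2×0.46 = 0.080; arccos → 85.4°.
Waxing ⇒ before full, so θ = 85.4°.
That fraction of the synodic month is 85.4/360 × 29.531 d ≈ 7.01 d.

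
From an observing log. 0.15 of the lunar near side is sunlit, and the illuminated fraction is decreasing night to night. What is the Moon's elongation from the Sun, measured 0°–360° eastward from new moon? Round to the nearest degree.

Invert f = (1 − cos θ)/2 to get cos θ = 1 − 2(0.15) = 0.700, hence θ₀ = arccos 0.700 = 45.6°.
A waning Moon lies in 180°–360°, so θ = 360° − 45.6° = 314.4°.

314°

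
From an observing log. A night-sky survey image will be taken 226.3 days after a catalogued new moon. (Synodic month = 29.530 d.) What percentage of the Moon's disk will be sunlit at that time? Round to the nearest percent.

226.3 d spans 7 complete synodic months (7 × 29.530 = 206.71 d) plus 19.59 d.
Phase angle: θ = 360°·(19.59 d)/(29.530 d) = 238.8°.
With cos θ = (-0.518), the lit fraction is (1 − (-0.518))/2 ≈ 0.759, so 76%.

76%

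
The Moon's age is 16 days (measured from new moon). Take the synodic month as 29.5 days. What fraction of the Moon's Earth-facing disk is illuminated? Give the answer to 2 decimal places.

0.98

The Moon has covered 16/29.5 of its cycle, so θ ≈ 360° × 16/29.5 = 195.3°.
With cos θ = (-0.965), the lit fraction is (1 − (-0.965))/2 ≈ 0.982.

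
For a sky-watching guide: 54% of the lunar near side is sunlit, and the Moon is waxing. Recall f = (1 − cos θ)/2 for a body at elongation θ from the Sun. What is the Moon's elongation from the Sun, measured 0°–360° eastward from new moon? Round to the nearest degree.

Invert f = (1 − cos θ)/2 to get cos θ = 1 − 2(0.54) = -0.080, hence θ₀ = arccos -0.080 = 94.6°.
Before full moon the principal value applies: θ = 94.6°.

95°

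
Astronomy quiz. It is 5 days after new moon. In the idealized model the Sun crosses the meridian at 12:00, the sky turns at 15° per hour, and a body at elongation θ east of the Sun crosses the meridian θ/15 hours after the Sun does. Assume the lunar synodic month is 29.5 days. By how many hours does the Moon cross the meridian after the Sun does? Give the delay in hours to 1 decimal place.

4.1 h

The Moon has covered 5/29.5 of its cycle, so θ ≈ 360° × 5/29.5 = 61.0°.
Delay after the Sun = 61.0° / (15°/h) ≈ 4.07 h.
So the Moon crosses the meridian 4.07 h after the Sun.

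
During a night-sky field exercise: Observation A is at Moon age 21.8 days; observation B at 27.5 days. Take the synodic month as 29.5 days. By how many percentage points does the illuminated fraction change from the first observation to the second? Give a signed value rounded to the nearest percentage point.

θ₁ = 360° × 21.8/29.5 = 266.0°, f₁ = (1 − cos θ₁)/2 = 0.535.
θ₂ = 360° × 27.5/29.5 = 335.6°, f₂ = (1 − cos θ₂)/2 = 0.045.
Change = f₂ − f₁ = -0.490 → -49 percentage points.

-49 pp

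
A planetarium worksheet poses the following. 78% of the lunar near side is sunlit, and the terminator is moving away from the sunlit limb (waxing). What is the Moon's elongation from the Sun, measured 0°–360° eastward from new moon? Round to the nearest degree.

cos θ = 1 − 2f = -0.560, giving a principal value of 124.1°.
Before full moon the principal value applies: θ = 124.1°.

124°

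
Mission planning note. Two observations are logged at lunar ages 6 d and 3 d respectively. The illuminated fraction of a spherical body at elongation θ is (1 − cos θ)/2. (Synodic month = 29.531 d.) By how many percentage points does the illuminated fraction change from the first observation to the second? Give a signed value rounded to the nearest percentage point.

θ₁ = 360° × 6/29.531 = 73.1°, f₁ = (1 − cos θ₁)/2 = 0.355.
θ₂ = 360° × 3/29.531 = 36.6°, f₂ = (1 − cos θ₂)/2 = 0.098.
Change = f₂ − f₁ = -0.257 → -26 percentage points.

-26 percentage points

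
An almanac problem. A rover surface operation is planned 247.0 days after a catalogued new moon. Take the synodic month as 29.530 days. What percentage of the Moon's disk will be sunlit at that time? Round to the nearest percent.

Reduce mod P: 247.0 − 8×29.530 = 10.76 d into the current lunation.
The Moon has covered 10.76/29.530 of its cycle, so θ ≈ 360° × 10.76/29.530 = 131.2°.
With cos θ = (-0.658), the lit fraction is (1 − (-0.658))/2 ≈ 0.829, so 83%.

83%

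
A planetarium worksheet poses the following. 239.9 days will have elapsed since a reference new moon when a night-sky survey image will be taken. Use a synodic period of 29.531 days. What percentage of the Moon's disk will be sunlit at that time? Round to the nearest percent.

14%

Reduce mod P: 239.9 − 8×29.531 = 3.65 d into the current lunation.
The Moon has covered 3.65/29.531 of its cycle, so θ ≈ 360° × 3.65/29.531 = 44.5°.
cos 44.5° = 0.713, so f = (1 − 0.713)/2 = 0.143, so 14%.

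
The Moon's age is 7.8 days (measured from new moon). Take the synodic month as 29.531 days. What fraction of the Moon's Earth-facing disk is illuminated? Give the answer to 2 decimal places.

0.54

Elongation θ = 360° × 7.8/29.531 ≈ 95.1°.
Illuminated fraction = (1 − cos 95.1°)/2 = (1 − (-0.089))/2 ≈ 0.544.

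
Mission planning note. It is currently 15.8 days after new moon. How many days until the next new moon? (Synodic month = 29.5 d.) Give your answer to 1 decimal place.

13.7 days

One full lunation from the last new moon is 29.5 d; remaining = 29.5 − 15.8 = 13.700 d.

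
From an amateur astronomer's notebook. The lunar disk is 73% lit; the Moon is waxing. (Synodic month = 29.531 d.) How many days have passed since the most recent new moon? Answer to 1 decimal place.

Invert f = (1 − cos θ)/2 to get cos θ = 1 − 2(0.73) = -0.460, hence θ₀ = arccos -0.460 = 117.4°.
Before full moon the principal value applies: θ = 117.4°.
That fraction of the synodic month is 117.4/360 × 29.531 d ≈ 9.63 d.

9.6 days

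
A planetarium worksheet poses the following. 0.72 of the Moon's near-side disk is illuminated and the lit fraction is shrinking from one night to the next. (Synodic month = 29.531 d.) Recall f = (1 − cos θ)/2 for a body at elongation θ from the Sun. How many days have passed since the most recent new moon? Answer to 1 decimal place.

20.0 days

Invert f = (1 − cos θ)/2 to get cos θ = 1 − 2(0.72) = -0.440, hence θ₀ = arccos -0.440 = 116.1°.
A waning Moon lies in 180°–360°, so θ = 360° − 116.1° = 243.9°.
Age = 29.531 × 243.9°/360° ≈ 20.01 days.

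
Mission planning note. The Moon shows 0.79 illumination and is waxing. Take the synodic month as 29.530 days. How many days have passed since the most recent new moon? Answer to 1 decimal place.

10.3 days

From f = (1 − cos θ)/2: cos θ = 1 − 2×0.79 = -0.580; arccos → 125.5°.
Waxing ⇒ before full, so θ = 125.5°.
Age = 29.530 × 125.5°/360° ≈ 10.29 days.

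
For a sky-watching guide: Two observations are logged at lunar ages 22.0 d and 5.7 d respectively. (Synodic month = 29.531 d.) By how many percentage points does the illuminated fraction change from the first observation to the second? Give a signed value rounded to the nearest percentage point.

-19 pp

First observation: θ = 360°·22.0/29.531 = 268.2°, so f = 0.516.
Second observation: θ = 69.5°, f = 0.325.
Δf = 0.325 − 0.516 = -0.191, i.e. -19 pp.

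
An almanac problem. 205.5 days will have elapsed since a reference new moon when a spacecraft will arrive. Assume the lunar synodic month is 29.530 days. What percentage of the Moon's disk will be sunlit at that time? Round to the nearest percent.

2%

205.5/29.530 = 6.959 lunations, so 6 complete cycles and 28.32 d into the next.
Elongation θ = 360° × 28.32/29.530 ≈ 345.2°.
cos 345.2° = 0.967, so f = (1 − 0.967)/2 = 0.016, so 2%.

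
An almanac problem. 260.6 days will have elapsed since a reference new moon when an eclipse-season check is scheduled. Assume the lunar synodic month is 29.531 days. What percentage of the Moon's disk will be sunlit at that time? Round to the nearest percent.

27%

Reduce mod P: 260.6 − 8×29.531 = 24.35 d into the current lunation.
Elongation θ = 360° × 24.35/29.531 ≈ 296.9°.
cos 296.9° = 0.452, so f = (1 − 0.452)/2 = 0.274, so 27%.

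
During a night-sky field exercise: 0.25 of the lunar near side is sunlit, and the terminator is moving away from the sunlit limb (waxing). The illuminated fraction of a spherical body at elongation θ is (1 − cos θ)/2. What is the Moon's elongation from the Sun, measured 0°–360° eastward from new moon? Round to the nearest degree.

cos θ = 1 − 2f = 0.500, giving a principal value of 60.0°.
The Moon is waxing (0°–180°), so θ = 60.0° directly.

60°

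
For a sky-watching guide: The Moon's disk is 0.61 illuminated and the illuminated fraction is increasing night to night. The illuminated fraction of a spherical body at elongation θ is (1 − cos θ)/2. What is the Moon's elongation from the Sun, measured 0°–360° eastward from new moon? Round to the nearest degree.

103°

From f = (1 − cos θ)/2: cos θ = 1 − 2×0.61 = -0.220; arccos → 102.7°.
Waxing ⇒ before full, so θ = 102.7°.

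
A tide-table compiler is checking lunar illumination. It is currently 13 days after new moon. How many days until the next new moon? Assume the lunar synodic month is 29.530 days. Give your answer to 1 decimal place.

16.5 days

One full lunation from the last new moon is 29.530 d; remaining = 29.530 − 13 = 16.530 d.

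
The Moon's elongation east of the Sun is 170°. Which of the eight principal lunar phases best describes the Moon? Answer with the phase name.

full moon

170° lies in the full moon sector of the 8-phase cycle.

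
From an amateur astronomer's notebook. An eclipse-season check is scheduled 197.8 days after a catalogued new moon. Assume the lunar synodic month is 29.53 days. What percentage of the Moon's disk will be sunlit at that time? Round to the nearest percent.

66%

Reduce mod P: 197.8 − 6×29.53 = 20.62 d into the current lunation.
Phase angle: θ = 360°·(20.62 d)/(29.53 d) = 251.4°.
cos 251.4° = (-0.319), so f = (1 − (-0.319))/2 = 0.660, so 66%.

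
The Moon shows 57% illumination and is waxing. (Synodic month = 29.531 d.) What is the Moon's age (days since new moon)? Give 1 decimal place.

8.0 days

From f = (1 − cos θ)/2: cos θ = 1 − 2×0.57 = -0.140; arccos → 98.0°.
Waxing ⇒ before full, so θ = 98.0°.
Age = 29.531 × 98.0°/360° ≈ 8.04 days.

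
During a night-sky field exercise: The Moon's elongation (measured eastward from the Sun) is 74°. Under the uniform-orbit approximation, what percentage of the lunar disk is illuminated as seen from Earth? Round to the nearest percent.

f = (1 − cos 74°)/2 = (1 − 0.276)/2 ≈ 0.362, i.e. 36%.

36%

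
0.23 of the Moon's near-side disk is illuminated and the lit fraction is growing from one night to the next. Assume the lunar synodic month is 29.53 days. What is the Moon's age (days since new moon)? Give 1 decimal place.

4.7 days

From f = (1 − cos θ)/2: cos θ = 1 − 2×0.23 = 0.540; arccos → 57.3°.
Before full moon the principal value applies: θ = 57.3°.
At 360°/29.53 d per day, 57.3° corresponds to 4.70 days.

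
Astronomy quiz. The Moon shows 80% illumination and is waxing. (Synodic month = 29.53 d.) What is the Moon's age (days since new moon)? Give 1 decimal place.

10.4 days

Invert f = (1 − cos θ)/2 to get cos θ = 1 − 2(0.80) = -0.600, hence θ₀ = arccos -0.600 = 126.9°.
Before full moon the principal value applies: θ = 126.9°.
Age = 29.53 × 126.9°/360° ≈ 10.41 days.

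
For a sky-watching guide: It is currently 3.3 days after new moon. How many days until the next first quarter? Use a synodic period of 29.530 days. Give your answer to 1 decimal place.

First quarter occurs at elongation 90°, i.e. at age 29.530 × 90/360 = 7.383 d.
So 4.083 days remain (7.383 − 3.3).

4.1 days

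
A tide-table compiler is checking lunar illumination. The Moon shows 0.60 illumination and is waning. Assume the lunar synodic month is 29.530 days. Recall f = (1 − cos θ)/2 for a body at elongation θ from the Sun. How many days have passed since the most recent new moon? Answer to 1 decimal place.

21.2 days

cos θ = 1 − 2f = -0.200, giving a principal value of 101.5°.
Waning ⇒ past full, so θ = 360° − 101.5° = 258.5°.
Age = 29.530 × 258.5°/360° ≈ 21.20 days.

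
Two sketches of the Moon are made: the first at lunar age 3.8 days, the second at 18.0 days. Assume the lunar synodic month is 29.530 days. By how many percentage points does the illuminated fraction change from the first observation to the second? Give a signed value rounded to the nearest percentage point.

+73 percentage points

θ₁ = 360° × 3.8/29.530 = 46.3°, f₁ = (1 − cos θ₁)/2 = 0.155.
θ₂ = 360° × 18.0/29.530 = 219.4°, f₂ = (1 − cos θ₂)/2 = 0.886.
Change = f₂ − f₁ = +0.731 → +73 percentage points.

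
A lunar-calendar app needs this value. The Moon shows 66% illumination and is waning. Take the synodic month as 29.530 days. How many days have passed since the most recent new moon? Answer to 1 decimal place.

20.6 days

Invert f = (1 − cos θ)/2 to get cos θ = 1 − 2(0.66) = -0.320, hence θ₀ = arccos -0.320 = 108.7°.
Since the Moon is past full (waning), take the reflex angle: θ = 360° − 108.7° = 251.3°.
That fraction of the synodic month is 251.3/360 × 29.530 d ≈ 20.62 d.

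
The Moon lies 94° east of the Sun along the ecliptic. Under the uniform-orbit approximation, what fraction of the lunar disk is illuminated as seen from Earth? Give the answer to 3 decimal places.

0.535

f = (1 − cos 94°)/2 = (1 − (-0.070))/2 ≈ 0.535.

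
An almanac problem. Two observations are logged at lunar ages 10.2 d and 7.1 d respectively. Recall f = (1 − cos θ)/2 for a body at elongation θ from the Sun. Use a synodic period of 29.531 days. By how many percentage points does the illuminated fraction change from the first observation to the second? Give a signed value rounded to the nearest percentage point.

θ₁ = 360° × 10.2/29.531 = 124.3°, f₁ = (1 − cos θ₁)/2 = 0.782.
θ₂ = 360° × 7.1/29.531 = 86.6°, f₂ = (1 − cos θ₂)/2 = 0.470.
Change = f₂ − f₁ = -0.312 → -31 percentage points.

-31 percentage points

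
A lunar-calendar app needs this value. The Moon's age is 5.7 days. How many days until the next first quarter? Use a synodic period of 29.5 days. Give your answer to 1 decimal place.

1.7 days

First quarter occurs at elongation 90°, i.e. at age 29.5 × 90/360 = 7.375 d.
That is 7.375 − 5.7 = 1.675 days ahead.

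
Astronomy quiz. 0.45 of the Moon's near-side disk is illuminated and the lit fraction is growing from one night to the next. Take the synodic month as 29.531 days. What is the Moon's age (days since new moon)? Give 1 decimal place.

6.9 days

From f = (1 − cos θ)/2: cos θ = 1 − 2×0.45 = 0.100; arccos → 84.3°.
Waxing ⇒ before full, so θ = 84.3°.
Age = 29.531 × 84.3°/360° ≈ 6.91 days.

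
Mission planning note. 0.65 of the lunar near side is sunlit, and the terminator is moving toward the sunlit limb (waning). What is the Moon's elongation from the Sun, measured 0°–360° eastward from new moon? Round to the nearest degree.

From f = (1 − cos θ)/2: cos θ = 1 − 2×0.65 = -0.300; arccos → 107.5°.
Since the Moon is past full (waning), take the reflex angle: θ = 360° − 107.5° = 252.5°.

253°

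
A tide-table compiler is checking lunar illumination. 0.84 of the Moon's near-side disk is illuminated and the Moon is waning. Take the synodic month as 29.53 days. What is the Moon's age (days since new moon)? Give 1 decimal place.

18.6 days

cos θ = 1 − 2f = -0.680, giving a principal value of 132.8°.
A waning Moon lies in 180°–360°, so θ = 360° − 132.8° = 227.2°.
That fraction of the synodic month is 227.2/360 × 29.53 d ≈ 18.63 d.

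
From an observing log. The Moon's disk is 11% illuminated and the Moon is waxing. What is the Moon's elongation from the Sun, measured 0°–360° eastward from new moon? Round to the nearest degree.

39°

From f = (1 − cos θ)/2: cos θ = 1 − 2×0.11 = 0.780; arccos → 38.7°.
Before full moon the principal value applies: θ = 38.7°.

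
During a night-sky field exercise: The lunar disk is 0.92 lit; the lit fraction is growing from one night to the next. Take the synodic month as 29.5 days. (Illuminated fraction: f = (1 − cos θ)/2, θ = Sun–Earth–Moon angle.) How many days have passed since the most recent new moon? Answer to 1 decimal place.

12.1 days

cos θ = 1 − 2f = -0.840, giving a principal value of 147.1°.
Before full moon the principal value applies: θ = 147.1°.
That fraction of the synodic month is 147.1/360 × 29.5 d ≈ 12.06 d.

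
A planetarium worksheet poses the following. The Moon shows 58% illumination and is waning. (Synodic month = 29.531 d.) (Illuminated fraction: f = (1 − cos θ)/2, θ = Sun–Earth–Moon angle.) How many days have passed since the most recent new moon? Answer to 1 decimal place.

From f = (1 − cos θ)/2: cos θ = 1 − 2×0.58 = -0.160; arccos → 99.2°.
Waning ⇒ past full, so θ = 360° − 99.2° = 260.8°.
At 360°/29.531 d per day, 260.8° corresponds to 21.39 days.

21.4 days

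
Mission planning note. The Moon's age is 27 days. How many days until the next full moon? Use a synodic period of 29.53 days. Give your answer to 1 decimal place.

Full moon occurs at elongation 180°, i.e. at age 29.53 × 180/360 = 14.765 d.
This lunation's full moon (14.765 d) has passed, so add one period: 44.295 − 27 = 17.295 days.

17.3 days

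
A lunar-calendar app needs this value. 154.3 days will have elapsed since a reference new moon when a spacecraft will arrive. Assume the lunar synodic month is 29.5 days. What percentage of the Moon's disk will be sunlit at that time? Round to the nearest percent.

Reduce mod P: 154.3 − 5×29.5 = 6.80 d into the current lunation.
The Moon has covered 6.80/29.5 of its cycle, so θ ≈ 360° × 6.80/29.5 = 83.0°.
Illuminated fraction = (1 − cos 83.0°)/2 = (1 − 0.122)/2 ≈ 0.439, so 44%.

44%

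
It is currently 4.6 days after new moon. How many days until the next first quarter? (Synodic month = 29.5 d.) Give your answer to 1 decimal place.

2.8 days

First quarter is 0.25 of the way through the cycle: age 0.25 × 29.5 = 7.375 d.
That is 7.375 − 4.6 = 2.775 days ahead.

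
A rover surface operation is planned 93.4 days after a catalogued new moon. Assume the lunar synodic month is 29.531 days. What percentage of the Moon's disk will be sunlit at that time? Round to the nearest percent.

24%

93.4/29.531 = 3.163 lunations, so 3 complete cycles and 4.81 d into the next.
Phase angle: θ = 360°·(4.81 d)/(29.531 d) = 58.6°.
With cos θ = 0.521, the lit fraction is (1 − 0.521)/2 ≈ 0.239, so 24%.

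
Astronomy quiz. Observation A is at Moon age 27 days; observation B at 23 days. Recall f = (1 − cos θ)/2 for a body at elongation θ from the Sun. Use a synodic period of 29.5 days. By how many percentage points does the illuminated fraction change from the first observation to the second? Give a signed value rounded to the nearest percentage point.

First observation: θ = 360°·27/29.5 = 329.5°, so f = 0.069.
Second observation: θ = 280.7°, f = 0.407.
Δf = 0.407 − 0.069 = +0.338, i.e. +34 pp.

+34 percentage points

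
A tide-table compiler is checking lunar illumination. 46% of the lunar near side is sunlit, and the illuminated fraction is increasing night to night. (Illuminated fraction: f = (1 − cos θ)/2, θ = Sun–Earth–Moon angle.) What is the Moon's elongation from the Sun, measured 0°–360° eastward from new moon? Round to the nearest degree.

cos θ = 1 − 2f = 0.080, giving a principal value of 85.4°.
Before full moon the principal value applies: θ = 85.4°.

85°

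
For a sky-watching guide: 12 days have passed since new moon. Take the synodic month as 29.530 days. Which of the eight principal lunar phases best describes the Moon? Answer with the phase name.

waxing gibbous

θ ≈ 360° × 12/29.530 = 146°, which falls in the waxing gibbous sector.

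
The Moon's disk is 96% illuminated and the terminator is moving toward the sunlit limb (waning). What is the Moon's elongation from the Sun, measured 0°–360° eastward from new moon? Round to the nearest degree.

203°

From f = (1 − cos θ)/2: cos θ = 1 − 2×0.96 = -0.920; arccos → 156.9°.
A waning Moon lies in 180°–360°, so θ = 360° − 156.9° = 203.1°.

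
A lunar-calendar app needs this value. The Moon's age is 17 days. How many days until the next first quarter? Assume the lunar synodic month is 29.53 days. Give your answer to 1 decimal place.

First quarter occurs at elongation 90°, i.e. at age 29.53 × 90/360 = 7.383 d.
Already past this cycle's first quarter; the next is at 7.383 + 29.53 = 36.913 d, so 36.913 − 17 = 19.913 days.

19.9 days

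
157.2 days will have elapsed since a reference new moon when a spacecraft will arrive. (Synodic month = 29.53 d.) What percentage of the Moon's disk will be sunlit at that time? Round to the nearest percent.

72%

Reduce mod P: 157.2 − 5×29.53 = 9.55 d into the current lunation.
Phase angle: θ = 360°·(9.55 d)/(29.53 d) = 116.4°.
cos 116.4° = (-0.445), so f = (1 − (-0.445))/2 = 0.723, so 72%.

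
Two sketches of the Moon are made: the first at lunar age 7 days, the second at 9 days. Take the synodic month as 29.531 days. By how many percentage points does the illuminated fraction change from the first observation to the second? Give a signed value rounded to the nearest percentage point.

First observation: θ = 360°·7/29.531 = 85.3°, so f = 0.459.
Second observation: θ = 109.7°, f = 0.669.
Δf = 0.669 − 0.459 = +0.209, i.e. +21 pp.

+21 pp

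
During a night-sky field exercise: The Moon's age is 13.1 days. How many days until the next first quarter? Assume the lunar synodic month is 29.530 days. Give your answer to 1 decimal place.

23.8 days

First quarter occurs at elongation 90°, i.e. at age 29.530 × 90/360 = 7.383 d.
This lunation's first quarter (7.383 d) has passed, so add one period: 36.913 − 13.1 = 23.813 days.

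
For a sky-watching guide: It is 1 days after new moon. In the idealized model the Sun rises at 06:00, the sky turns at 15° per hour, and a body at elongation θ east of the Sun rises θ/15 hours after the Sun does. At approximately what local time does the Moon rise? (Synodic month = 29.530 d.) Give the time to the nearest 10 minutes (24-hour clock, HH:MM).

06:50

Elongation θ = 360° × 1/29.530 ≈ 12.2°.
At 15° of sky rotation per hour, 12.2° corresponds to a 0.81 h lag.
06:00 + 0.813 h ≈ 06:49 → 06:50 to the nearest ten minutes.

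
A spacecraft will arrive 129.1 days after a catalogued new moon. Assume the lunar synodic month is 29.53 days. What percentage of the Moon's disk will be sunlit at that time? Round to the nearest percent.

85%

Reduce mod P: 129.1 − 4×29.53 = 10.98 d into the current lunation.
The Moon has covered 10.98/29.53 of its cycle, so θ ≈ 360° × 10.98/29.53 = 133.9°.
Illuminated fraction = (1 − cos 133.9°)/2 = (1 − (-0.693))/2 ≈ 0.846, so 85%.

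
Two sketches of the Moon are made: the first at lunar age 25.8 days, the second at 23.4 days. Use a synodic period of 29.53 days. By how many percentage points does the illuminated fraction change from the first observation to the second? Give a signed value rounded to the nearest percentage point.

First observation: θ = 360°·25.8/29.53 = 314.5°, so f = 0.149.
Second observation: θ = 285.3°, f = 0.368.
Δf = 0.368 − 0.149 = +0.219, i.e. +22 pp.

+22 percentage points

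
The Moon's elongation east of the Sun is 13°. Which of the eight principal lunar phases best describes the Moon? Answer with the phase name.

13° lies in the new moon sector of the 8-phase cycle.

new moon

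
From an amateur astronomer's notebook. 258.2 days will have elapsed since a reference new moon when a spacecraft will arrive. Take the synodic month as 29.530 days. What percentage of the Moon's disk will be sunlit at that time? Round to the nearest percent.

52%

258.2 d spans 8 complete synodic months (8 × 29.530 = 236.24 d) plus 21.96 d.
Elongation θ = 360° × 21.96/29.530 ≈ 267.7°.
cos 267.7° = (-0.040), so f = (1 − (-0.040))/2 = 0.520, so 52%.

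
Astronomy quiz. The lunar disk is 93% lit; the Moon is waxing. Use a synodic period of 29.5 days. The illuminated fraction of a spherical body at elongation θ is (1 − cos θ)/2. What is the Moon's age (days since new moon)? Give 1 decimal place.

cos θ = 1 − 2f = -0.860, giving a principal value of 149.3°.
The Moon is waxing (0°–180°), so θ = 149.3° directly.
At 360°/29.5 d per day, 149.3° corresponds to 12.24 days.

12.2 days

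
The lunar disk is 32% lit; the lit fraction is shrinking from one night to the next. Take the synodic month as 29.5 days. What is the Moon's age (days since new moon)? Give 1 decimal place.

Invert f = (1 − cos θ)/2 to get cos θ = 1 − 2(0.32) = 0.360, hence θ₀ = arccos 0.360 = 68.9°.
Waning ⇒ past full, so θ = 360° − 68.9° = 291.1°.
At 360°/29.5 d per day, 291.1° corresponds to 23.85 days.

23.9 days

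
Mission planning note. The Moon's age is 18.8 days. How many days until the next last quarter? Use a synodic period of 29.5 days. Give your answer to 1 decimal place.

Last quarter occurs at elongation 270°, i.e. at age 29.5 × 270/360 = 22.125 d.
So 3.325 days remain (22.125 − 18.8).

3.3 days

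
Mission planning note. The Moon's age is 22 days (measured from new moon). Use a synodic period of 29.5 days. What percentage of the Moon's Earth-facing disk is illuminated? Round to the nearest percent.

The Moon has covered 22/29.5 of its cycle, so θ ≈ 360° × 22/29.5 = 268.5°.
With cos θ = (-0.027), the lit fraction is (1 − (-0.027))/2 ≈ 0.513, so 51%.

51%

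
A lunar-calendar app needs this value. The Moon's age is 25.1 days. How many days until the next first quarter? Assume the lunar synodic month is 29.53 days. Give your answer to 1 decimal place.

First quarter is 0.25 of the way through the cycle: age 0.25 × 29.53 = 7.383 d.
Already past this cycle's first quarter; the next is at 7.383 + 29.53 = 36.913 d, so 36.913 − 25.1 = 11.812 days.

11.8 days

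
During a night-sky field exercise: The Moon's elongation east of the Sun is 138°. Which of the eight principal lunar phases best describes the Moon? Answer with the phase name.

The waxing gibbous sector spans roughly 112°–158°; 138° falls inside it.

waxing gibbous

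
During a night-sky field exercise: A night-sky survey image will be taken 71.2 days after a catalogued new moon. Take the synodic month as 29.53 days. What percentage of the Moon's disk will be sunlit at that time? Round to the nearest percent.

92%

71.2 d spans 2 complete synodic months (2 × 29.53 = 59.06 d) plus 12.14 d.
Elongation θ = 360° × 12.14/29.53 ≈ 148.0°.
With cos θ = (-0.848), the lit fraction is (1 − (-0.848))/2 ≈ 0.924, so 92%.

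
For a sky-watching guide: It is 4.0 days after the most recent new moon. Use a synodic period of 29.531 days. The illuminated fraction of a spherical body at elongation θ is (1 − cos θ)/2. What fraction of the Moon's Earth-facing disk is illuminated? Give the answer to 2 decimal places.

Phase angle: θ = 360°·(4.0 d)/(29.531 d) = 48.8°.
cos 48.8° = 0.659, so f = (1 − 0.659)/2 = 0.170.

0.17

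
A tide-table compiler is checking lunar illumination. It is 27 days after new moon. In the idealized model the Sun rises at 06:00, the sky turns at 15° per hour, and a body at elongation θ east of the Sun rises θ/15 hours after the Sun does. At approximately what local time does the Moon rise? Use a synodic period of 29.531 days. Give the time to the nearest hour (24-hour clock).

Phase angle: θ = 360°·(27 d)/(29.531 d) = 329.1°.
The Moon trails the Sun by θ/15 = 329.1/15 ≈ 21.94 hours.
06:00 + 21.94 h ≈ 03:57 → 04:00 to the nearest hour.

04:00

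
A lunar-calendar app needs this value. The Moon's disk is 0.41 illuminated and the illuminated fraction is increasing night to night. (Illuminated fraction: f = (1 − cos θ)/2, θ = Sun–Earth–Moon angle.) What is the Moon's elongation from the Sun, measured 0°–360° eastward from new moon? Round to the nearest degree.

Invert f = (1 − cos θ)/2 to get cos θ = 1 − 2(0.41) = 0.180, hence θ₀ = arccos 0.180 = 79.6°.
Before full moon the principal value applies: θ = 79.6°.

80°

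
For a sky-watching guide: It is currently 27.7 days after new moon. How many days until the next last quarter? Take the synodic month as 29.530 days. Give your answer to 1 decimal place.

Last quarter is 0.75 of the way through the cycle: age 0.75 × 29.530 = 22.148 d.
This lunation's last quarter (22.148 d) has passed, so add one period: 51.678 − 27.7 = 23.978 days.

24.0 days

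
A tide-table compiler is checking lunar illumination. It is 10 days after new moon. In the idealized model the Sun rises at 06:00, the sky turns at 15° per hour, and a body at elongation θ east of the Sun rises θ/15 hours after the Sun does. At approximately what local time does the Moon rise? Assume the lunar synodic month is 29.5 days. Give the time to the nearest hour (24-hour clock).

14:00

Phase angle: θ = 360°·(10 d)/(29.5 d) = 122.0°.
The Moon trails the Sun by θ/15 = 122.0/15 ≈ 8.14 hours.
06:00 + 8.14 h ≈ 14:08 → 14:00 to the nearest hour.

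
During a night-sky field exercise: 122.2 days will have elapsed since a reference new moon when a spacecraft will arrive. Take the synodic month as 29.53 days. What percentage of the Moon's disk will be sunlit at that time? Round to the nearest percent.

18%

Reduce mod P: 122.2 − 4×29.53 = 4.08 d into the current lunation.
Phase angle: θ = 360°·(4.08 d)/(29.53 d) = 49.7°.
cos 49.7° = 0.646, so f = (1 − 0.646)/2 = 0.177, so 18%.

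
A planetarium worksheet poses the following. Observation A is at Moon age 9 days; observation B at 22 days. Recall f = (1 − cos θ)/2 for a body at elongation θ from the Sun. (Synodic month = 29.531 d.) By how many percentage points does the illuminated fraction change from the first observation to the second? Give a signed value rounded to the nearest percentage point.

-15 pp

θ₁ = 360° × 9/29.531 = 109.7°, f₁ = (1 − cos θ₁)/2 = 0.669.
θ₂ = 360° × 22/29.531 = 268.2°, f₂ = (1 − cos θ₂)/2 = 0.516.
Change = f₂ − f₁ = -0.153 → -15 percentage points.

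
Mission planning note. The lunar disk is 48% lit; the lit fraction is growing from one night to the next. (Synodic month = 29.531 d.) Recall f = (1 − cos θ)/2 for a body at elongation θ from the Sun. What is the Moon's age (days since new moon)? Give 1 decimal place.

7.2 days

Invert f = (1 − cos θ)/2 to get cos θ = 1 − 2(0.48) = 0.040, hence θ₀ = arccos 0.040 = 87.7°.
The Moon is waxing (0°–180°), so θ = 87.7° directly.
At 360°/29.531 d per day, 87.7° corresponds to 7.19 days.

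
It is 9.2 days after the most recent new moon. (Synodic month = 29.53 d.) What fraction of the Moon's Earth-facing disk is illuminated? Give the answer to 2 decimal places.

Elongation θ = 360° × 9.2/29.53 ≈ 112.2°.
Illuminated fraction = (1 − cos 112.2°)/2 = (1 − (-0.377))/2 ≈ 0.689.

0.69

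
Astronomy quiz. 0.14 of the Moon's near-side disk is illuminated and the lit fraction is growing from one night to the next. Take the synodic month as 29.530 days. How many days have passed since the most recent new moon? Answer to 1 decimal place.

3.6 days

Invert f = (1 − cos θ)/2 to get cos θ = 1 − 2(0.14) = 0.720, hence θ₀ = arccos 0.720 = 43.9°.
Before full moon the principal value applies: θ = 43.9°.
Age = 29.530 × 43.9°/360° ≈ 3.60 days.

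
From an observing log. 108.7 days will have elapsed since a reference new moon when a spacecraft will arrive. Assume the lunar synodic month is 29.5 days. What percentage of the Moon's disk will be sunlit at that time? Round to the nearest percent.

70%

Reduce mod P: 108.7 − 3×29.5 = 20.20 d into the current lunation.
Elongation θ = 360° × 20.20/29.5 ≈ 246.5°.
Illuminated fraction = (1 − cos 246.5°)/2 = (1 − (-0.399))/2 ≈ 0.699, so 70%.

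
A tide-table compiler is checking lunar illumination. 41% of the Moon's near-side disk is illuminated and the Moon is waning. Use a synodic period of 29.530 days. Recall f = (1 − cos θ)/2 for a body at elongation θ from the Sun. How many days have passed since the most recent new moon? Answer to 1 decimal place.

cos θ = 1 − 2f = 0.180, giving a principal value of 79.6°.
A waning Moon lies in 180°–360°, so θ = 360° − 79.6° = 280.4°.
Age = 29.530 × 280.4°/360° ≈ 23.00 days.

23.0 days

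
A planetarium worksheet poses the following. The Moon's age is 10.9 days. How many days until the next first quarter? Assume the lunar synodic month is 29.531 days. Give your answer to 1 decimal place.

26.0 days

First quarter occurs at elongation 90°, i.e. at age 29.531 × 90/360 = 7.383 d.
Already past this cycle's first quarter; the next is at 7.383 + 29.531 = 36.914 d, so 36.914 − 10.9 = 26.014 days.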